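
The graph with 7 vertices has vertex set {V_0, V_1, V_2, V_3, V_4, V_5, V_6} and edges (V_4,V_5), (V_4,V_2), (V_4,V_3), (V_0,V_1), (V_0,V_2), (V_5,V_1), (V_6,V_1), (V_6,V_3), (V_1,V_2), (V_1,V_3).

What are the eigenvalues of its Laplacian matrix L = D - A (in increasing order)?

Degrees: deg(V_0) = 2, deg(V_1) = 5, deg(V_2) = 3, deg(V_3) = 3, deg(V_4) = 3, deg(V_5) = 2, deg(V_6) = 2.
L = D − A with rows/columns ordered (V_0, V_1, V_2, V_3, V_4, V_5, V_6):
  [ 2, -1, -1,  0,  0,  0,  0]
  [-1,  5, -1, -1,  0, -1, -1]
  [-1, -1,  3,  0, -1,  0,  0]
  [ 0, -1,  0,  3, -1,  0, -1]
  [ 0,  0, -1, -1,  3, -1,  0]
  [ 0, -1,  0,  0, -1,  2,  0]
  [ 0, -1,  0, -1,  0,  0,  2]
Characteristic polynomial: det(λI − L) = λ(λ² − 5λ + 5)(λ² − 6λ + 7)(λ² − 9λ + 17).
Roots: λ = 0; (λ² − 5λ + 5) = 0 ⇒ λ = (5 ± √5)/2 ≈ 1.382, 3.618; (λ² − 6λ + 7) = 0 ⇒ λ = 3 ± √2 ≈ 1.5858, 4.4142; (λ² − 9λ + 17) = 0 ⇒ λ = (9 ± √13)/2 ≈ 2.6972, 6.3028.
(Check: the roots sum (with multiplicity) to 20, matching trace L = Σdeg = 2·10 = 20.)
Laplacian eigenvalues (increasing order): [0.0, 1.382, 1.5858, 2.6972, 3.618, 4.4142, 6.3028]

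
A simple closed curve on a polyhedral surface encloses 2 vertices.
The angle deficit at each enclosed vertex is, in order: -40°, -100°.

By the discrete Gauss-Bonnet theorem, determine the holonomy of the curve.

Holonomy = total enclosed curvature = (-40°) + (-100°) = -140°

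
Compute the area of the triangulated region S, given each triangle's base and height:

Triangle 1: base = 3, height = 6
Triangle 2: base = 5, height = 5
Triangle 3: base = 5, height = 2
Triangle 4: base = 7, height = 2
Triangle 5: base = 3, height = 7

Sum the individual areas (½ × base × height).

(1/2)×3×6 + (1/2)×5×5 + (1/2)×5×2 + (1/2)×7×2 + (1/2)×3×7 = 44.0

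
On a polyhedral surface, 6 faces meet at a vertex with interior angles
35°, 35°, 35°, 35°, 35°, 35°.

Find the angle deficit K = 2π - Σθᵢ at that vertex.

Sum of angles = 210°. K = 360° - 210° = 150° = 5π/6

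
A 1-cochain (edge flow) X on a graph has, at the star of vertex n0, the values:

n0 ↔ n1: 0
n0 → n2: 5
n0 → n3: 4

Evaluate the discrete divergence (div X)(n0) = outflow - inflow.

Divergence = sum of outgoing flows = 0 + 5 + 4 = 9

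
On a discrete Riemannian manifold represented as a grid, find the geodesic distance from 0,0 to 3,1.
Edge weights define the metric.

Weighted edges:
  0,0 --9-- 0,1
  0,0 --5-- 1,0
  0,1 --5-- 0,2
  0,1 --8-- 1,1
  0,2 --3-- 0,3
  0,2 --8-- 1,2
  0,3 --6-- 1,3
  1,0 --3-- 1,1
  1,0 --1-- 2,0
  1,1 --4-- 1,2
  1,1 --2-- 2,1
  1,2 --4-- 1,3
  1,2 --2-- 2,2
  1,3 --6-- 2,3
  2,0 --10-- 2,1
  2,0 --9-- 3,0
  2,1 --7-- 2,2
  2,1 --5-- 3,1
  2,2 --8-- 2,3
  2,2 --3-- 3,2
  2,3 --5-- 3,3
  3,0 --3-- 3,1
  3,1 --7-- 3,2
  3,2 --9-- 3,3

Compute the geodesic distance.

Shortest path: 0,0 → 1,0 → 1,1 → 2,1 → 3,1, total weight = 15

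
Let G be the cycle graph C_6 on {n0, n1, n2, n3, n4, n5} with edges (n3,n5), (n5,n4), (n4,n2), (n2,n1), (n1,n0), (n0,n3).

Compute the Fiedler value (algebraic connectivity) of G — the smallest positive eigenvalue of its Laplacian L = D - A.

The cycle graph C_n has Laplacian eigenvalues λ_k = 2 − 2cos(2πk/n), k = 0, 1, …, n−1. Here n = 6:
k=0: 2 − 2cos(0) = 0.0; k=1: 2 − 2cos(π/3) = 1.0; k=2: 2 − 2cos(2π/3) = 3.0; k=3: 2 − 2cos(π) = 4.0; k=4: 2 − 2cos(4π/3) = 3.0; k=5: 2 − 2cos(5π/3) = 1.0.
Laplacian eigenvalues: [0.0, 1.0, 1.0, 3.0, 3.0, 4.0]. Algebraic connectivity (smallest non-zero eigenvalue) = 1.0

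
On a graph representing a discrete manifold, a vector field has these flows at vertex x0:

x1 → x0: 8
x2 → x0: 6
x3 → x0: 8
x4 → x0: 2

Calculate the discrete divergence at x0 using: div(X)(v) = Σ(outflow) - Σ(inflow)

Divergence = sum of outgoing flows = (-8) + (-6) + (-8) + (-2) = -24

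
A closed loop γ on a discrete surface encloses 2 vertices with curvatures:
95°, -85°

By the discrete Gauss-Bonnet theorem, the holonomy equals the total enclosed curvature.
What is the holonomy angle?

Holonomy = total enclosed curvature = 95° + (-85°) = 10°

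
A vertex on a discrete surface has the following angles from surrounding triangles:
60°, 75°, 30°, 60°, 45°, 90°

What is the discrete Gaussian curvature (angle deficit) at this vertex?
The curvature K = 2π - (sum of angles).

Sum of angles = 360°. K = 360° - 360° = 0°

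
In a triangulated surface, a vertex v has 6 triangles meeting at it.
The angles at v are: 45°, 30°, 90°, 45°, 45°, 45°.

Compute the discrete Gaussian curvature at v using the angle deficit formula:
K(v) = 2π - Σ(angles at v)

Sum of angles = 300°. K = 360° - 300° = 60° = π/3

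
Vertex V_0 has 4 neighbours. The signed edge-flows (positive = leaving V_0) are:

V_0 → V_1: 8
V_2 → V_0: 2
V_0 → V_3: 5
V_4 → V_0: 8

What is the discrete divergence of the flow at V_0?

Divergence = sum of outgoing flows = 8 + (-2) + 5 + (-8) = 3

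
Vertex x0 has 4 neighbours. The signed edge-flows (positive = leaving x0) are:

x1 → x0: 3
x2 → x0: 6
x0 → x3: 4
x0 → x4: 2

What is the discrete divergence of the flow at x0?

Divergence = sum of outgoing flows = (-3) + (-6) + 4 + 2 = -3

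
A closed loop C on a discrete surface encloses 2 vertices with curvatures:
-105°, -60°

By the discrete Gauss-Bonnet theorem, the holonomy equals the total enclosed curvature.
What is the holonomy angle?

Holonomy = total enclosed curvature = (-105°) + (-60°) = -165°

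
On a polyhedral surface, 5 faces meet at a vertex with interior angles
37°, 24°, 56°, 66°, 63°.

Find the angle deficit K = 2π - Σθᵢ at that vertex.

Sum of angles = 246°. K = 360° - 246° = 114° = 19π/30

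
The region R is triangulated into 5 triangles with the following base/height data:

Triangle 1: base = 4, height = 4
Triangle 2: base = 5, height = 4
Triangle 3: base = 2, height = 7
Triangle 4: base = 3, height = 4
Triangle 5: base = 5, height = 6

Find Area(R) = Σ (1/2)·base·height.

(1/2)×4×4 + (1/2)×5×4 + (1/2)×2×7 + (1/2)×3×4 + (1/2)×5×6 = 46.0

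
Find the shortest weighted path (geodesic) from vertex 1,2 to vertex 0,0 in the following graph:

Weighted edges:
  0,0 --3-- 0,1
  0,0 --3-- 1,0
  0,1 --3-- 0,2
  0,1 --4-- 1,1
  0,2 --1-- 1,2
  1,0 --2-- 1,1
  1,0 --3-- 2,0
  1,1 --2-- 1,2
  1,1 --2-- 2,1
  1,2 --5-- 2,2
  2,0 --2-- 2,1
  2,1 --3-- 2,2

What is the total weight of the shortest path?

Shortest path: 1,2 → 0,2 → 0,1 → 0,0, total weight = 7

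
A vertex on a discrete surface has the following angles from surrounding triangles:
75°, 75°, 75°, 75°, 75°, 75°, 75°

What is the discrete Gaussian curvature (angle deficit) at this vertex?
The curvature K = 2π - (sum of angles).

Sum of angles = 525°. K = 360° - 525° = -165° = -11π/12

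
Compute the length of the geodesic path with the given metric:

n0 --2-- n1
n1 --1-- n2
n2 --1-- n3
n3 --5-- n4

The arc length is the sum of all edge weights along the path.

Arc length = 2 + 1 + 1 + 5 = 9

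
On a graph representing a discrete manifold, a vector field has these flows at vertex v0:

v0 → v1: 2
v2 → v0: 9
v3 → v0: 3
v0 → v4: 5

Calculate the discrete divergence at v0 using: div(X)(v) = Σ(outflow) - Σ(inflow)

Divergence = sum of outgoing flows = 2 + (-9) + (-3) + 5 = -5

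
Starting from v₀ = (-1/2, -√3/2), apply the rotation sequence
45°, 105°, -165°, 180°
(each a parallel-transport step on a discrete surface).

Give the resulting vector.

Total rotation: 45° + 105° + (-165°) + 180° = 165°. Final vector: (0.7071, 0.7071)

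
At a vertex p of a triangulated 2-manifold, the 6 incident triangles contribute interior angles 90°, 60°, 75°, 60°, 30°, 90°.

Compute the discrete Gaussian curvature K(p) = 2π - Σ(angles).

Sum of angles = 405°. K = 360° - 405° = -45°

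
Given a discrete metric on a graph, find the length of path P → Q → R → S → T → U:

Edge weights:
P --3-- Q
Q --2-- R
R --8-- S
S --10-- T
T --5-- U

Arc length = 3 + 2 + 8 + 10 + 5 = 28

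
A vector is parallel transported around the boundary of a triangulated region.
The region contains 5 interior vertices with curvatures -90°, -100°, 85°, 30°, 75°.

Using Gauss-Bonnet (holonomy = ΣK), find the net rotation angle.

Holonomy = total enclosed curvature = (-90°) + (-100°) + 85° + 30° + 75° = 0°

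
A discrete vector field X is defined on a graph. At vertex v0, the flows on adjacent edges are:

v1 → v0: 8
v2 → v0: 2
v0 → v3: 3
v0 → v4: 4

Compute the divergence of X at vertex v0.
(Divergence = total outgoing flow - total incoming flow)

Divergence = sum of outgoing flows = (-8) + (-2) + 3 + 4 = -3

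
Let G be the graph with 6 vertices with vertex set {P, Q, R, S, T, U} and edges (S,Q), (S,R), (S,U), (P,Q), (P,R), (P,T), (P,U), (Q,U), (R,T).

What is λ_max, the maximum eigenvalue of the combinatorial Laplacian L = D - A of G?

Degrees: deg(P) = 4, deg(Q) = 3, deg(R) = 3, deg(S) = 3, deg(T) = 2, deg(U) = 3.
L = D − A with rows/columns ordered (P, Q, R, S, T, U):
  [ 4, -1, -1,  0, -1, -1]
  [-1,  3,  0, -1,  0, -1]
  [-1,  0,  3, -1, -1,  0]
  [ 0, -1, -1,  3,  0, -1]
  [-1,  0, -1,  0,  2,  0]
  [-1, -1,  0, -1,  0,  3]
Characteristic polynomial: det(λI − L) = λ(λ² − 7λ + 8)(λ − 3)(λ − 4)².
Roots: λ = 0; (λ² − 7λ + 8) = 0 ⇒ λ = (7 ± √17)/2 ≈ 1.4384, 5.5616; (λ − 3) = 0 ⇒ λ = 3; (λ − 4) = 0 ⇒ λ = 4 (multiplicity 2).
(Check: the roots sum (with multiplicity) to 18, matching trace L = Σdeg = 2·9 = 18.)
Laplacian eigenvalues: [0.0, 1.4384, 3.0, 4.0, 4.0, 5.5616]. Largest eigenvalue (spectral radius) = 5.5616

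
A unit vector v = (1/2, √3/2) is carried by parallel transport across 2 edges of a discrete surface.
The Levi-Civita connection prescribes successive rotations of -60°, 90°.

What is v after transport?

Total rotation: (-60°) + 90° = 30°. Final vector: (0, 1)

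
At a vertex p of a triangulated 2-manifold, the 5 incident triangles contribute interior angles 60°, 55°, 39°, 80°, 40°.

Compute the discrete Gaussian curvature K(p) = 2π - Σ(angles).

Sum of angles = 274°. K = 360° - 274° = 86° = 43π/90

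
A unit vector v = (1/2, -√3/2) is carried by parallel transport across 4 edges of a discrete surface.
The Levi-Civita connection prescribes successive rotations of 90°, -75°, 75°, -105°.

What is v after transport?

Total rotation: 90° + (-75°) + 75° + (-105°) = -15°. Final vector: (0.2588, -0.9659)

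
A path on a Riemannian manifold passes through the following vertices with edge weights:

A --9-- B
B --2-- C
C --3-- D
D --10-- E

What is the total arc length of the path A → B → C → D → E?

Arc length = 9 + 2 + 3 + 10 = 24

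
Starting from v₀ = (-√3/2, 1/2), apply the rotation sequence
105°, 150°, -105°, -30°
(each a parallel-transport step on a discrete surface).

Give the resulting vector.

Total rotation: 105° + 150° + (-105°) + (-30°) = 120°. Final vector: (0, -1)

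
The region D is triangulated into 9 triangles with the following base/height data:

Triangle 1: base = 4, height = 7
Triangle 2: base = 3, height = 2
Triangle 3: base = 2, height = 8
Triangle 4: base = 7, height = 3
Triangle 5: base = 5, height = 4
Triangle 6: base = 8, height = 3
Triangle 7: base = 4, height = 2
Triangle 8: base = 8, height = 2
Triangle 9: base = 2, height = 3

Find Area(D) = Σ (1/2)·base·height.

(1/2)×4×7 + (1/2)×3×2 + (1/2)×2×8 + (1/2)×7×3 + (1/2)×5×4 + (1/2)×8×3 + (1/2)×4×2 + (1/2)×8×2 + (1/2)×2×3 = 72.5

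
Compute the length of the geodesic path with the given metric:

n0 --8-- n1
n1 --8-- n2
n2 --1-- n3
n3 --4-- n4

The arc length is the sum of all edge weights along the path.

Arc length = 8 + 8 + 1 + 4 = 21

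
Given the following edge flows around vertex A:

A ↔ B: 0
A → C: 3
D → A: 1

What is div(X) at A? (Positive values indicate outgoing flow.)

Divergence = sum of outgoing flows = 0 + 3 + (-1) = 2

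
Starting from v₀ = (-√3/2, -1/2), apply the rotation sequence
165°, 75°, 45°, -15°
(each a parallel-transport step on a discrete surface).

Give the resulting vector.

Total rotation: 165° + 75° + 45° + (-15°) = 270° ≡ -90° (mod 360°). Final vector: (-0.5000, 0.8660)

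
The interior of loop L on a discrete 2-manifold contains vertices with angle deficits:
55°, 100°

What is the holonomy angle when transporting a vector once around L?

Holonomy = total enclosed curvature = 55° + 100° = 155°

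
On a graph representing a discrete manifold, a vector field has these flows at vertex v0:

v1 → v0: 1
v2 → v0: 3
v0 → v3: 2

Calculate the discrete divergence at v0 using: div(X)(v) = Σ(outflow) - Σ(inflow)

Divergence = sum of outgoing flows = (-1) + (-3) + 2 = -2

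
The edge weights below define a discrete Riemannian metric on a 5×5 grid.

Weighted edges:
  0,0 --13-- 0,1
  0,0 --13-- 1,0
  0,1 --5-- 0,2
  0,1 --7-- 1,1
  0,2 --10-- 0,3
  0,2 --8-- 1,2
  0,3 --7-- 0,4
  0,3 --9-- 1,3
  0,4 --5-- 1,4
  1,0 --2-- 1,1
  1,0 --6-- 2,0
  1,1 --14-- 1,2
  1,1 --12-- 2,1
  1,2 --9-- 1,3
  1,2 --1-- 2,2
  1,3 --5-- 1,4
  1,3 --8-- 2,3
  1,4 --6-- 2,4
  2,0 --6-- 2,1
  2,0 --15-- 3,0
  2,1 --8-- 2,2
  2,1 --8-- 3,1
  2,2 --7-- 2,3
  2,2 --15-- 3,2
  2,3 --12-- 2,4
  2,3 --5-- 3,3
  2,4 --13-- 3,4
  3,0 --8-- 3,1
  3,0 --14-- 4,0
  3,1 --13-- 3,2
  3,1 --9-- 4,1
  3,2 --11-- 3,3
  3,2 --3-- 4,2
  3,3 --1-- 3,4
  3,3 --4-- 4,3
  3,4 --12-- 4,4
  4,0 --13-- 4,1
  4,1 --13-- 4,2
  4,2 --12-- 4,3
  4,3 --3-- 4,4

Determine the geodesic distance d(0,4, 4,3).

Shortest path: 0,4 → 1,4 → 1,3 → 2,3 → 3,3 → 4,3, total weight = 27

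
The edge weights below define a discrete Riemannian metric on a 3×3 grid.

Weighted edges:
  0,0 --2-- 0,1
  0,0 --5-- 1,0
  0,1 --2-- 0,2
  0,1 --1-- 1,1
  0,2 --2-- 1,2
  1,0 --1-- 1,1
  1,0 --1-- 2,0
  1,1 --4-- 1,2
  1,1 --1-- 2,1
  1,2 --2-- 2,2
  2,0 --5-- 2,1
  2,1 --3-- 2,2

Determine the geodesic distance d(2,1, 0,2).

Shortest path: 2,1 → 1,1 → 0,1 → 0,2, total weight = 4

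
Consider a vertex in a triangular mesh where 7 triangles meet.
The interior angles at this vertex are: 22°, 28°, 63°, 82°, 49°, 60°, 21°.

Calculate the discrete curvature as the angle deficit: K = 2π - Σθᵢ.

Sum of angles = 325°. K = 360° - 325° = 35° = 7π/36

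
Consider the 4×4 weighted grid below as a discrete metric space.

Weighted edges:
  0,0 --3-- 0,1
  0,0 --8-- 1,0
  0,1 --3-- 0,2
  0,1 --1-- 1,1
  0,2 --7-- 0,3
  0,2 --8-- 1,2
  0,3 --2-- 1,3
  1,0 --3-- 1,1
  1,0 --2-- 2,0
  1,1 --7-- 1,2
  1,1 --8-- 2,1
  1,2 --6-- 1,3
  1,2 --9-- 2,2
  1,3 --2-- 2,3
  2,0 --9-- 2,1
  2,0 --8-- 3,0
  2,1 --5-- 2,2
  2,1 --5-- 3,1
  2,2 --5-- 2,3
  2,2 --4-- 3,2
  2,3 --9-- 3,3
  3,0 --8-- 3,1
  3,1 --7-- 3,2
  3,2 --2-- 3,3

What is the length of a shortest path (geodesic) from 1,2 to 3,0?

Shortest path: 1,2 → 1,1 → 1,0 → 2,0 → 3,0, total weight = 20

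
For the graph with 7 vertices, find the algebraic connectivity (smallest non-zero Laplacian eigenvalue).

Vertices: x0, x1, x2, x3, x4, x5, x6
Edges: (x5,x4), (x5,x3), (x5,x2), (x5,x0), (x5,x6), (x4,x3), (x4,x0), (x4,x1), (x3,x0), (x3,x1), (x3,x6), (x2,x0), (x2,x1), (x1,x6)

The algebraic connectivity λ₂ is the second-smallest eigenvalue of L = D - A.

Degrees: deg(x0) = 4, deg(x1) = 4, deg(x2) = 3, deg(x3) = 5, deg(x4) = 4, deg(x5) = 5, deg(x6) = 3.
L = D − A with rows/columns ordered (x0, x1, x2, x3, x4, x5, x6):
  [ 4,  0, -1, -1, -1, -1,  0]
  [ 0,  4, -1, -1, -1,  0, -1]
  [-1, -1,  3,  0,  0, -1,  0]
  [-1, -1,  0,  5, -1, -1, -1]
  [-1, -1,  0, -1,  4, -1,  0]
  [-1,  0, -1, -1, -1,  5, -1]
  [ 0, -1,  0, -1,  0, -1,  3]
Characteristic polynomial: det(λI − L) = λ(λ² − 8λ + 14)(λ² − 10λ + 22)(λ − 4)(λ − 6).
Roots: λ = 0; (λ² − 8λ + 14) = 0 ⇒ λ = 4 ± √2 ≈ 2.5858, 5.4142; (λ² − 10λ + 22) = 0 ⇒ λ = 5 ± √3 ≈ 3.2679, 6.7321; (λ − 4) = 0 ⇒ λ = 4; (λ − 6) = 0 ⇒ λ = 6.
(Check: the roots sum (with multiplicity) to 28, matching trace L = Σdeg = 2·14 = 28.)
Laplacian eigenvalues: [0.0, 2.5858, 3.2679, 4.0, 5.4142, 6.0, 6.7321]. Algebraic connectivity (smallest non-zero eigenvalue) = 2.5858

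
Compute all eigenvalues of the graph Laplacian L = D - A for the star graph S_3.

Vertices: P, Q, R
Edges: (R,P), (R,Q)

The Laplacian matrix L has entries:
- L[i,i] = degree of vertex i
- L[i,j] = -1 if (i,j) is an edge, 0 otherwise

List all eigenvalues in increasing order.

The star S_3 is the complete bipartite graph K_{1,2} (one hub of degree 2, 2 leaves of degree 1). The Laplacian spectrum of K_{p,q} is 0, p (multiplicity q−1), q (multiplicity p−1), p+q. With p = 1, q = 2: 0 once, 1 with multiplicity 1, and 3 once. (Check: trace L = sum of degrees = 4 = 1·1 + 3.)
Laplacian eigenvalues (increasing order): [0.0, 1.0, 3.0]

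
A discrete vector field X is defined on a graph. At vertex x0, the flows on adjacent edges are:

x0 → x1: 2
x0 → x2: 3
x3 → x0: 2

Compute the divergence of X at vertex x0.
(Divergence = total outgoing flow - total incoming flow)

Divergence = sum of outgoing flows = 2 + 3 + (-2) = 3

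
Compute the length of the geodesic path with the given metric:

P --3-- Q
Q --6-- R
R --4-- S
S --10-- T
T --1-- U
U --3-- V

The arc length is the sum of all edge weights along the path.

Arc length = 3 + 6 + 4 + 10 + 1 + 3 = 27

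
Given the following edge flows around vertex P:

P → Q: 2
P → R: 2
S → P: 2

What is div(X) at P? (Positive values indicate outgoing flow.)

Divergence = sum of outgoing flows = 2 + 2 + (-2) = 2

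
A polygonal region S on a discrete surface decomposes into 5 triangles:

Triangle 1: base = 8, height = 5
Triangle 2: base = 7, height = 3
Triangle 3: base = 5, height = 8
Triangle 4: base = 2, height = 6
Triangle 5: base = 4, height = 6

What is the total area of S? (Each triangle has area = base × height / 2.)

(1/2)×8×5 + (1/2)×7×3 + (1/2)×5×8 + (1/2)×2×6 + (1/2)×4×6 = 68.5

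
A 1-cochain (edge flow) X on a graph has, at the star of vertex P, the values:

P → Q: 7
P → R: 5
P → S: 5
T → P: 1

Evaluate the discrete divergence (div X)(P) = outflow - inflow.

Divergence = sum of outgoing flows = 7 + 5 + 5 + (-1) = 16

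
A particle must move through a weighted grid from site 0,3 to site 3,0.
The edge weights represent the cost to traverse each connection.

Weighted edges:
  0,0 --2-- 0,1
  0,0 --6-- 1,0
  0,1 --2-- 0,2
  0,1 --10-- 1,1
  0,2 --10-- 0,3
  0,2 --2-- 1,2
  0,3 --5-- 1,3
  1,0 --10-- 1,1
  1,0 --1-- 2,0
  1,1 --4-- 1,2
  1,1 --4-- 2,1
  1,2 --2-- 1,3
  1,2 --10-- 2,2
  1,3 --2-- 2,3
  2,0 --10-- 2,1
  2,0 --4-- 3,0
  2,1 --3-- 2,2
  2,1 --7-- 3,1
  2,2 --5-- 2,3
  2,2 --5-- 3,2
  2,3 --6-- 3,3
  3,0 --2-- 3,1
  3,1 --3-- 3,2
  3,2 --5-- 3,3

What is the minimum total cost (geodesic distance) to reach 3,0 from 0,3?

Shortest path: 0,3 → 1,3 → 2,3 → 2,2 → 3,2 → 3,1 → 3,0, total weight = 22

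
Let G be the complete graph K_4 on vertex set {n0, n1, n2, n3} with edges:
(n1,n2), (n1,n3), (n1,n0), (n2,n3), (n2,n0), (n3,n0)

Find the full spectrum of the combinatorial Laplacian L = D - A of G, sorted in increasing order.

For the complete graph K_n, L = nI − J (J = all-ones matrix). J has eigenvalues n (once, eigenvector 𝟙) and 0 (multiplicity n−1), so L has eigenvalues 0 (once) and n (multiplicity n−1). Here n = 4: eigenvalue 0 once and 4 with multiplicity 3.
Laplacian eigenvalues (increasing order): [0.0, 4.0, 4.0, 4.0]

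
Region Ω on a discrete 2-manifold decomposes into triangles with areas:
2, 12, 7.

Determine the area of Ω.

2 + 12 + 7 = 21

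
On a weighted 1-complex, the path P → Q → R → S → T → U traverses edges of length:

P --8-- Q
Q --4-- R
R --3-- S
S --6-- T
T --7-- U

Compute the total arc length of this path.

Arc length = 8 + 4 + 3 + 6 + 7 = 28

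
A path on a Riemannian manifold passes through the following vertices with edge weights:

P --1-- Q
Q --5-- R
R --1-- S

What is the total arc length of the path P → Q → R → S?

Arc length = 1 + 5 + 1 = 7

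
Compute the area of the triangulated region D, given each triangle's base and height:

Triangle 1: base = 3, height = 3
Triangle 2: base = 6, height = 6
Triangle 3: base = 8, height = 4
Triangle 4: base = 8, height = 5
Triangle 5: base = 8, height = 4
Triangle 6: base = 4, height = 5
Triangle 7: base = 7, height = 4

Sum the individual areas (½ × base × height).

(1/2)×3×3 + (1/2)×6×6 + (1/2)×8×4 + (1/2)×8×5 + (1/2)×8×4 + (1/2)×4×5 + (1/2)×7×4 = 98.5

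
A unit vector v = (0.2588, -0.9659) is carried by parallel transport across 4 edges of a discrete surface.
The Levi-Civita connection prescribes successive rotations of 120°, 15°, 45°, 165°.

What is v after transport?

Total rotation: 120° + 15° + 45° + 165° = 345° ≡ -15° (mod 360°). Final vector: (0, -1)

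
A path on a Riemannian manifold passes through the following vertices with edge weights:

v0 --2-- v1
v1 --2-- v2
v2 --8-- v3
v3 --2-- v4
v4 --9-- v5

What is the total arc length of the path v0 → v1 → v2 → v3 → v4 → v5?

Arc length = 2 + 2 + 8 + 2 + 9 = 23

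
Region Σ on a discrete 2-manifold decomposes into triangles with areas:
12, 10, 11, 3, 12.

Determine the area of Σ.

12 + 10 + 11 + 3 + 12 = 48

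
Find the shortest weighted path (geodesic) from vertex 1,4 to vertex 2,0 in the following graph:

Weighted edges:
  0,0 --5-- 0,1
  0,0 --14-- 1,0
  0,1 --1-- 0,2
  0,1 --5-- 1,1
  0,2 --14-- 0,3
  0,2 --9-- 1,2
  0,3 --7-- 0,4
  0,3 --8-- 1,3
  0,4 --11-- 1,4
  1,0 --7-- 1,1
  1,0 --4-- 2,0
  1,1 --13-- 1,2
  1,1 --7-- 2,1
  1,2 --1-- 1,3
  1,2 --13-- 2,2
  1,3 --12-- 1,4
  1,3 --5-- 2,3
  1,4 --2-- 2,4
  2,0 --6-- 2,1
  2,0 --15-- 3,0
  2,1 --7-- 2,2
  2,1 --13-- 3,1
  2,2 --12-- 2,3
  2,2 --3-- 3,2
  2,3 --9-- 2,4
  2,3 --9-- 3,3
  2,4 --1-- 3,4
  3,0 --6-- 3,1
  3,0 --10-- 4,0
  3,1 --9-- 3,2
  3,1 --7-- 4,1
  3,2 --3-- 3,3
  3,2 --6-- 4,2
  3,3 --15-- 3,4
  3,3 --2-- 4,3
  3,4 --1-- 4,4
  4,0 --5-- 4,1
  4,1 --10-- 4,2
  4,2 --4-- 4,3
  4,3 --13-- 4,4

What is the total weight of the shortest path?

Shortest path: 1,4 → 2,4 → 2,3 → 2,2 → 2,1 → 2,0, total weight = 36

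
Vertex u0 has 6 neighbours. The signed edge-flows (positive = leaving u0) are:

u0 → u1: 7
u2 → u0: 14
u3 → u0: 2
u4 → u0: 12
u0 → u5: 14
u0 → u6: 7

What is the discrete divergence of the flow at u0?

Divergence = sum of outgoing flows = 7 + (-14) + (-2) + (-12) + 14 + 7 = 0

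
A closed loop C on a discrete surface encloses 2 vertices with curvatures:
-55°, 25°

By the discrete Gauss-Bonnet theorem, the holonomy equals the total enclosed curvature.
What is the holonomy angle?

Holonomy = total enclosed curvature = (-55°) + 25° = -30°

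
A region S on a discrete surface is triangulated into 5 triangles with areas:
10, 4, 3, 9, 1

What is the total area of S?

10 + 4 + 3 + 9 + 1 = 27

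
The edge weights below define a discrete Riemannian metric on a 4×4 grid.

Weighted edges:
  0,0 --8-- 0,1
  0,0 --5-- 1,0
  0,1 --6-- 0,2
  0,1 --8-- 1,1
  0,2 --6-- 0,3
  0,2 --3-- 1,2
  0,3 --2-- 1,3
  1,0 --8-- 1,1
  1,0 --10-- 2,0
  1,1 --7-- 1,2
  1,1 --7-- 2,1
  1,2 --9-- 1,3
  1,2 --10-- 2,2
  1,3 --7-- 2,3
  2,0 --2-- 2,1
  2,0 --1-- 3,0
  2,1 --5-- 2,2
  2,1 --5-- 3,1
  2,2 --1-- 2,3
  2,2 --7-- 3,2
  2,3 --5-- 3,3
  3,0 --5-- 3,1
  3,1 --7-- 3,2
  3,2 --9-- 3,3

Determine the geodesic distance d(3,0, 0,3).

Shortest path: 3,0 → 2,0 → 2,1 → 2,2 → 2,3 → 1,3 → 0,3, total weight = 18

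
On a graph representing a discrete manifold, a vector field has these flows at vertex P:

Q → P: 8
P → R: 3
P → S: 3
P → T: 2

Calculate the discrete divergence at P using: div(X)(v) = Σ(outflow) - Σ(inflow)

Divergence = sum of outgoing flows = (-8) + 3 + 3 + 2 = 0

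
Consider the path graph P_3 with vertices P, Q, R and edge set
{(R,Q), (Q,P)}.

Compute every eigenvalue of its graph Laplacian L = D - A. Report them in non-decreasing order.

The path graph P_n has Laplacian eigenvalues λ_k = 2 − 2cos(kπ/n), k = 0, 1, …, n−1. Here n = 3:
k=0: 2 − 2cos(0) = 0.0; k=1: 2 − 2cos(π/3) = 1.0; k=2: 2 − 2cos(2π/3) = 3.0.
Laplacian eigenvalues (increasing order): [0.0, 1.0, 3.0]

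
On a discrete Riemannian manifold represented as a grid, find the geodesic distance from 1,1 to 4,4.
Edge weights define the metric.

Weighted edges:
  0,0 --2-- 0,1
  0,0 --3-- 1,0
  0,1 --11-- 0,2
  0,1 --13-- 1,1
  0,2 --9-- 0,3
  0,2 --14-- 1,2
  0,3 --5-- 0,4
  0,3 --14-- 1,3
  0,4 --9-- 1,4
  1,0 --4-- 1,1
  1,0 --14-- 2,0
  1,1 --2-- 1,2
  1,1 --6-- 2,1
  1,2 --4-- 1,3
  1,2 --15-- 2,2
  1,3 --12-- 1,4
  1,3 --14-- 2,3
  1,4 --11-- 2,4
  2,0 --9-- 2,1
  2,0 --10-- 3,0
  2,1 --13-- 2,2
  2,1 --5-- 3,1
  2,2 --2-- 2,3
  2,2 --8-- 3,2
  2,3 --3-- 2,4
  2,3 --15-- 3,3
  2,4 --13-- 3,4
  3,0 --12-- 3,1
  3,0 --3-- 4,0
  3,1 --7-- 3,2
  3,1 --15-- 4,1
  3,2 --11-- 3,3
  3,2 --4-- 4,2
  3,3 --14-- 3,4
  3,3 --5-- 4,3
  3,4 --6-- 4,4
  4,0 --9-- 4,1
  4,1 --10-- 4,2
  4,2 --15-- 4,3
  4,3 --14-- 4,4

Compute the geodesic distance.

Shortest path: 1,1 → 1,2 → 2,2 → 2,3 → 2,4 → 3,4 → 4,4, total weight = 41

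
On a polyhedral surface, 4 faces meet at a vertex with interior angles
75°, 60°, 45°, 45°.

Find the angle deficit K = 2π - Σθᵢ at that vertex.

Sum of angles = 225°. K = 360° - 225° = 135°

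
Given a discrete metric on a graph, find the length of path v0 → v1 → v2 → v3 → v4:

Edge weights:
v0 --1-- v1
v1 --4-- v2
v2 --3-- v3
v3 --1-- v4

Arc length = 1 + 4 + 3 + 1 = 9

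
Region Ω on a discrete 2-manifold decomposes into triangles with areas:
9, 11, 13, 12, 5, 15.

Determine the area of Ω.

9 + 11 + 13 + 12 + 5 + 15 = 65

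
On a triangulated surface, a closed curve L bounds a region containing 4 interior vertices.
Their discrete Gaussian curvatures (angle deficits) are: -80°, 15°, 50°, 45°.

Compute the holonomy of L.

Holonomy = total enclosed curvature = (-80°) + 15° + 50° + 45° = 30°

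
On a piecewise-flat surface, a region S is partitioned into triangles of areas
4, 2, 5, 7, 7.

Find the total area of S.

4 + 2 + 5 + 7 + 7 = 25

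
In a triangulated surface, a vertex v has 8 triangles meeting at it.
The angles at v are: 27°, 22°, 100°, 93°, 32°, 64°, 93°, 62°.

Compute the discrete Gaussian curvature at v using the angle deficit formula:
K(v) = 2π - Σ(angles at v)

Sum of angles = 493°. K = 360° - 493° = -133° = -133π/180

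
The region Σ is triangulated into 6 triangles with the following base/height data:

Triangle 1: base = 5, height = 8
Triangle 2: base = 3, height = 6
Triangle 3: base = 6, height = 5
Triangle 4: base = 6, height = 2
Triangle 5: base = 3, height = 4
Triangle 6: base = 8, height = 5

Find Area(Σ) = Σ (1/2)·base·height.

(1/2)×5×8 + (1/2)×3×6 + (1/2)×6×5 + (1/2)×6×2 + (1/2)×3×4 + (1/2)×8×5 = 76.0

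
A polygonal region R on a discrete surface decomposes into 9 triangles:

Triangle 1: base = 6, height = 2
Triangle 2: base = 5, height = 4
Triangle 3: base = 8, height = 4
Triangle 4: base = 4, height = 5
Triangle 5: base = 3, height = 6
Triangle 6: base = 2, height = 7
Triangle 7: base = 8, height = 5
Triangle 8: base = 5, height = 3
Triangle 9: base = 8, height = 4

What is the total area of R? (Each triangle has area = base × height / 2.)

(1/2)×6×2 + (1/2)×5×4 + (1/2)×8×4 + (1/2)×4×5 + (1/2)×3×6 + (1/2)×2×7 + (1/2)×8×5 + (1/2)×5×3 + (1/2)×8×4 = 101.5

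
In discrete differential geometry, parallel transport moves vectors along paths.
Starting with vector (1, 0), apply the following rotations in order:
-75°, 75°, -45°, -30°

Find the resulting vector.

Total rotation: (-75°) + 75° + (-45°) + (-30°) = -75°. Final vector: (0.2588, -0.9659)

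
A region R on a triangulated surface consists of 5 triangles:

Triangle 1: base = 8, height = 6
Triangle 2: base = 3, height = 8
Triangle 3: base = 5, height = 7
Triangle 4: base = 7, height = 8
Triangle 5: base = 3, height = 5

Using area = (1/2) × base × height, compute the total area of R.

(1/2)×8×6 + (1/2)×3×8 + (1/2)×5×7 + (1/2)×7×8 + (1/2)×3×5 = 89.0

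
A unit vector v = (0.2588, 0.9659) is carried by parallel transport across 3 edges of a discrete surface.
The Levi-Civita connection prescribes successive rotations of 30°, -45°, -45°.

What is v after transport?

Total rotation: 30° + (-45°) + (-45°) = -60°. Final vector: (0.9659, 0.2588)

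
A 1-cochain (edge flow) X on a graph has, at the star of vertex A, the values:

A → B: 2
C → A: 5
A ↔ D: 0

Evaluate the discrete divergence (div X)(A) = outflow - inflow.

Divergence = sum of outgoing flows = 2 + (-5) + 0 = -3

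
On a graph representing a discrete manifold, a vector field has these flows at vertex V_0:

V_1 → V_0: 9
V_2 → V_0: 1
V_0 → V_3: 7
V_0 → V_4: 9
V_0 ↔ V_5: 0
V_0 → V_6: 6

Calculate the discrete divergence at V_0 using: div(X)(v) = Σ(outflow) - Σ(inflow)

Divergence = sum of outgoing flows = (-9) + (-1) + 7 + 9 + 0 + 6 = 12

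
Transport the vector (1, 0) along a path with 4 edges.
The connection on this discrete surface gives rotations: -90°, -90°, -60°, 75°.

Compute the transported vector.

Total rotation: (-90°) + (-90°) + (-60°) + 75° = -165°. Final vector: (-0.9659, -0.2588)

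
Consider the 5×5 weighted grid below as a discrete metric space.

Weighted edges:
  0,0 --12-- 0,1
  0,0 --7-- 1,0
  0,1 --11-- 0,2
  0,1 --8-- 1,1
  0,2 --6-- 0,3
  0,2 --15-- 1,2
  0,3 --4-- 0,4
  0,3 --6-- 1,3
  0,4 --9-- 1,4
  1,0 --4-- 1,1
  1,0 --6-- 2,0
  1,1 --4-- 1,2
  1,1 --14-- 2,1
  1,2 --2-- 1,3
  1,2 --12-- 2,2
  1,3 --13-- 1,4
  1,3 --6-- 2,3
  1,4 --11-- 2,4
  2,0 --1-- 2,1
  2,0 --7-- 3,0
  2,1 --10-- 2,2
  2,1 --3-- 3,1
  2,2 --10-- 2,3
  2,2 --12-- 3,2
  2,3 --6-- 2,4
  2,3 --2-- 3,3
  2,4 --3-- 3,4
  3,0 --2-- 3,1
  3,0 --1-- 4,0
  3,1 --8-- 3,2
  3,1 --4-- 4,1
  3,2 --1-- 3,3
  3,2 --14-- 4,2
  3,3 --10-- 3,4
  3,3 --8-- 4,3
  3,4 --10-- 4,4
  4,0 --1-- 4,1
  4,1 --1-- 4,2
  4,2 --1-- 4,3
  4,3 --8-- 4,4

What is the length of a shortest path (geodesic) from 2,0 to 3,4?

Shortest path: 2,0 → 2,1 → 3,1 → 3,2 → 3,3 → 3,4, total weight = 23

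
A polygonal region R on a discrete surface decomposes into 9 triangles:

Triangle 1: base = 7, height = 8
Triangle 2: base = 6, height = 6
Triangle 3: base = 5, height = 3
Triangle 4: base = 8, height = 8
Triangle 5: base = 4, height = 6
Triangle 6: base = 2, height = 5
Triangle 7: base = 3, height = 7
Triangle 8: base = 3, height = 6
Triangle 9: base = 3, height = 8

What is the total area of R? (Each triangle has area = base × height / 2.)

(1/2)×7×8 + (1/2)×6×6 + (1/2)×5×3 + (1/2)×8×8 + (1/2)×4×6 + (1/2)×2×5 + (1/2)×3×7 + (1/2)×3×6 + (1/2)×3×8 = 134.0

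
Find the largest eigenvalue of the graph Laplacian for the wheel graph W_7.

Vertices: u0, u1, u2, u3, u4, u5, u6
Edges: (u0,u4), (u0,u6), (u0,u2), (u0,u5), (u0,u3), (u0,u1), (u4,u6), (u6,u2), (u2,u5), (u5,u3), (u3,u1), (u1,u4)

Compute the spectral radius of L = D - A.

The wheel W_7 is the join K_1 ∨ C_6 (a hub joined to every vertex of a cycle of length 6). For a join G ∨ H (G on p vertices, H on q vertices) the Laplacian spectrum is 0, p+q, the eigenvalues of L(G) other than one 0 each shifted by +q, and the eigenvalues of L(H) other than one 0 each shifted by +p. With G = K_1 (p = 1, nothing left after dropping its 0) and H = C_6 (q = 6, eigenvalues 2 − 2cos(2πk/6), k = 0, …, 5; drop k = 0), the spectrum of W_7 is 0, 7, and 1 + (2 − 2cos(2πk/6)) = 3 − 2cos(2πk/6) for k = 1, …, 5:
k=1: 3 − 2cos(π/3) = 2.0; k=2: 3 − 2cos(2π/3) = 4.0; k=3: 3 − 2cos(π) = 5.0; k=4: 3 − 2cos(4π/3) = 4.0; k=5: 3 − 2cos(5π/3) = 2.0.
Laplacian eigenvalues: [0.0, 2.0, 2.0, 4.0, 4.0, 5.0, 7.0]. Largest eigenvalue (spectral radius) = 7.0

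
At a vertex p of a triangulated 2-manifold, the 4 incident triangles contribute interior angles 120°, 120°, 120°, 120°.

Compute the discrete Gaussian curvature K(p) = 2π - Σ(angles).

Sum of angles = 480°. K = 360° - 480° = -120° = -2π/3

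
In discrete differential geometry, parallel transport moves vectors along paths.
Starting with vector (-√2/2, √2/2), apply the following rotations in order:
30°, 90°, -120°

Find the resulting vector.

Total rotation: 30° + 90° + (-120°) = 0°. Final vector: (-0.7071, 0.7071)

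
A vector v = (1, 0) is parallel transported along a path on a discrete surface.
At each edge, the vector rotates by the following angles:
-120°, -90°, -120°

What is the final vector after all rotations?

Total rotation: (-120°) + (-90°) + (-120°) = -330° ≡ 30° (mod 360°). Final vector: (0.8660, 0.5000)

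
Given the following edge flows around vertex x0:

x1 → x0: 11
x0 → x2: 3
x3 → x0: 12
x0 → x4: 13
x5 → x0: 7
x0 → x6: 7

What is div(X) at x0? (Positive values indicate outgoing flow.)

Divergence = sum of outgoing flows = (-11) + 3 + (-12) + 13 + (-7) + 7 = -7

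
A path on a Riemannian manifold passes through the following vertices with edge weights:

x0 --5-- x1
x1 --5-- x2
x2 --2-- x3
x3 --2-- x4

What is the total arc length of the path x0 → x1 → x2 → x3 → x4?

Arc length = 5 + 5 + 2 + 2 = 14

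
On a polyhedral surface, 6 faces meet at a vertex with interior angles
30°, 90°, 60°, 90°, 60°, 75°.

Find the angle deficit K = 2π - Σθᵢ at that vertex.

Sum of angles = 405°. K = 360° - 405° = -45° = -π/4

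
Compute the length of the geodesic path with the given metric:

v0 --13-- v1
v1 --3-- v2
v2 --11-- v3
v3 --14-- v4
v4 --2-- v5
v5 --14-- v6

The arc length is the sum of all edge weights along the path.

Arc length = 13 + 3 + 11 + 14 + 2 + 14 = 57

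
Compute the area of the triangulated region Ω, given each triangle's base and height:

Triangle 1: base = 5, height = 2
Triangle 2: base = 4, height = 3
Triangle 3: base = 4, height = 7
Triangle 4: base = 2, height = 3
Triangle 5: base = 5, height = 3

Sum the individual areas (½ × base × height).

(1/2)×5×2 + (1/2)×4×3 + (1/2)×4×7 + (1/2)×2×3 + (1/2)×5×3 = 35.5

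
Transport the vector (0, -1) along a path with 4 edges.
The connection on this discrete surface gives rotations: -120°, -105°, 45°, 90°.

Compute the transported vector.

Total rotation: (-120°) + (-105°) + 45° + 90° = -90°. Final vector: (-1, 0)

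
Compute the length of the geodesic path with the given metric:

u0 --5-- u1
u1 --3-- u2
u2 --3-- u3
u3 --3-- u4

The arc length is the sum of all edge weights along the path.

Arc length = 5 + 3 + 3 + 3 = 14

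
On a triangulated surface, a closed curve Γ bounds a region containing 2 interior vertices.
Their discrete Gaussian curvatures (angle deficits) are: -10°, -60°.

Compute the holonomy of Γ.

Holonomy = total enclosed curvature = (-10°) + (-60°) = -70°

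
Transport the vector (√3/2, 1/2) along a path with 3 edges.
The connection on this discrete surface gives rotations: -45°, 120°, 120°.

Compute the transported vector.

Total rotation: (-45°) + 120° + 120° = 195° ≡ -165° (mod 360°). Final vector: (-0.7071, -0.7071)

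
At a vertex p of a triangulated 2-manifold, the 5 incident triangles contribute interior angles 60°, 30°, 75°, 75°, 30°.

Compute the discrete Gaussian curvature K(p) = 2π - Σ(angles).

Sum of angles = 270°. K = 360° - 270° = 90°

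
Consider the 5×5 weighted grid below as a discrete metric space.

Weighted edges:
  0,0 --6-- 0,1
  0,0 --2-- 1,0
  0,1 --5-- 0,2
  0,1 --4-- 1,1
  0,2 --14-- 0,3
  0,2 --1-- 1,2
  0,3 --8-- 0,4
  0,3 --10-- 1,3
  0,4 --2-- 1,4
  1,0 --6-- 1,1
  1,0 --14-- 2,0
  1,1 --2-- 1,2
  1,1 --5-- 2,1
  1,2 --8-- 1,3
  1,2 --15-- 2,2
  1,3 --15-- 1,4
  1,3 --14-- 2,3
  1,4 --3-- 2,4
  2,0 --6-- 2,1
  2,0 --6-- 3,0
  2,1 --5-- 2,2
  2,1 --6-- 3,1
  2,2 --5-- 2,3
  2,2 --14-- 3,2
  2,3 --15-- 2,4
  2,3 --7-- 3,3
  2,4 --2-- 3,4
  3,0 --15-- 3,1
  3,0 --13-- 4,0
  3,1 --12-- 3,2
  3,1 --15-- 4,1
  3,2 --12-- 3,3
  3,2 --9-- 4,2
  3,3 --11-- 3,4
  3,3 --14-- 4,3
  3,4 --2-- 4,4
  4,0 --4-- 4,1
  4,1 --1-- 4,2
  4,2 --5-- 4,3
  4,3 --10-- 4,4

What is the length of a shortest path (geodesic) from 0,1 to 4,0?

Shortest path: 0,1 → 1,1 → 2,1 → 2,0 → 3,0 → 4,0, total weight = 34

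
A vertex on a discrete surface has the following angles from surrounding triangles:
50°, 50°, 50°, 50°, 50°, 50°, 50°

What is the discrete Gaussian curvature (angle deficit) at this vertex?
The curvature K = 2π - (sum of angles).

Sum of angles = 350°. K = 360° - 350° = 10°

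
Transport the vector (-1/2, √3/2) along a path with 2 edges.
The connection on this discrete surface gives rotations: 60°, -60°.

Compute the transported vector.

Total rotation: 60° + (-60°) = 0°. Final vector: (-0.5000, 0.8660)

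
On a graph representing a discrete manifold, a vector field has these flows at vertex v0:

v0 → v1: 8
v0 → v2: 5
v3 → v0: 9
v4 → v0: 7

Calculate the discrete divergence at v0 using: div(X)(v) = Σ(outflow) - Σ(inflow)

Divergence = sum of outgoing flows = 8 + 5 + (-9) + (-7) = -3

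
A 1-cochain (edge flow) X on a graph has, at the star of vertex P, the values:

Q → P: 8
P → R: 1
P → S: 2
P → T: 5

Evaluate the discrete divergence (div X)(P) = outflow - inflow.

Divergence = sum of outgoing flows = (-8) + 1 + 2 + 5 = 0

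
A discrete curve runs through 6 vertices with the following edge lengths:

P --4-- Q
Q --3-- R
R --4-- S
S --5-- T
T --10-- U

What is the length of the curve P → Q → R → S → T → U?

Arc length = 4 + 3 + 4 + 5 + 10 = 26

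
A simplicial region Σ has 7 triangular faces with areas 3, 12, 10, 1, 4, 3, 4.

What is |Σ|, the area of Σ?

3 + 12 + 10 + 1 + 4 + 3 + 4 = 37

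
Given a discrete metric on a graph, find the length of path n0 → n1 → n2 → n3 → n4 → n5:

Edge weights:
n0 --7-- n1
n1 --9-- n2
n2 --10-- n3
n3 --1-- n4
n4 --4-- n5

Arc length = 7 + 9 + 10 + 1 + 4 = 31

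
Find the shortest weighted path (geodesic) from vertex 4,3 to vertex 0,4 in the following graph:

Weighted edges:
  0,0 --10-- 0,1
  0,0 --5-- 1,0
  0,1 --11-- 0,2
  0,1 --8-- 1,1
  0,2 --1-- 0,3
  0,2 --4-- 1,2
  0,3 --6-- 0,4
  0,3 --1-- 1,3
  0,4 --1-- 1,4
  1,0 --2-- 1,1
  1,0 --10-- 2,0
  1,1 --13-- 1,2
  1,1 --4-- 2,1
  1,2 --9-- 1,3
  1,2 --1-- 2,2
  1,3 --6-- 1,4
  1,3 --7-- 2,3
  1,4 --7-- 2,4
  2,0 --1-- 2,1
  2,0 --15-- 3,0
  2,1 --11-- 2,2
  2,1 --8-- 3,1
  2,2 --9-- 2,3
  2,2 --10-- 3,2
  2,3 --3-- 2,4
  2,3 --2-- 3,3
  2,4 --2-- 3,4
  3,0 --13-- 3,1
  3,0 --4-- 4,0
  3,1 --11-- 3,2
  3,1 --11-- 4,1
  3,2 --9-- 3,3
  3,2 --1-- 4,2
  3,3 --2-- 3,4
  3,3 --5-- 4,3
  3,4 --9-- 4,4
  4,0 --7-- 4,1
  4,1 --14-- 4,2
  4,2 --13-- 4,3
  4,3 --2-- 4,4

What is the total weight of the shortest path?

Shortest path: 4,3 → 3,3 → 3,4 → 2,4 → 1,4 → 0,4, total weight = 17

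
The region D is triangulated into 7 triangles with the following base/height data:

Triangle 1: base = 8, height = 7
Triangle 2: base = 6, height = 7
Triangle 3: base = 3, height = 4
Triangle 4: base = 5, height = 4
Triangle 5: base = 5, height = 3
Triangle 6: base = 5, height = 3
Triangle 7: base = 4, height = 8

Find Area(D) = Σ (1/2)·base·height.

(1/2)×8×7 + (1/2)×6×7 + (1/2)×3×4 + (1/2)×5×4 + (1/2)×5×3 + (1/2)×5×3 + (1/2)×4×8 = 96.0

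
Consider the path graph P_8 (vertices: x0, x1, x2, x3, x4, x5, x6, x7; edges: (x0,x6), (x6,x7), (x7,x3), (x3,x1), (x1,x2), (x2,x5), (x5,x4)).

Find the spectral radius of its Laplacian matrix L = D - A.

The path graph P_n has Laplacian eigenvalues λ_k = 2 − 2cos(kπ/n), k = 0, 1, …, n−1. Here n = 8:
k=0: 2 − 2cos(0) = 0.0; k=1: 2 − 2cos(π/8) = 0.1522; k=2: 2 − 2cos(π/4) = 0.5858; k=3: 2 − 2cos(3π/8) = 1.2346; k=4: 2 − 2cos(π/2) = 2.0; k=5: 2 − 2cos(5π/8) = 2.7654; k=6: 2 − 2cos(3π/4) = 3.4142; k=7: 2 − 2cos(7π/8) = 3.8478.
Laplacian eigenvalues: [0.0, 0.1522, 0.5858, 1.2346, 2.0, 2.7654, 3.4142, 3.8478]. Largest eigenvalue (spectral radius) = 3.8478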